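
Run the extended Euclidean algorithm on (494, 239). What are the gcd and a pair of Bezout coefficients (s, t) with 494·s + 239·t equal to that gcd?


Euclidean algorithm on (494, 239) — divide until remainder is 0:
  494 = 2 · 239 + 16
  239 = 14 · 16 + 15
  16 = 1 · 15 + 1
  15 = 15 · 1 + 0
gcd(494, 239) = 1.
Track Bezout coefficients alongside the remainders: start with r₀ = 494 = a·1 + b·0 (s = 1, t = 0) and r₁ = 239 = a·0 + b·1 (s = 0, t = 1); each new remainder r_{k+1} = r_{k-1} − q_k·r_k inherits s_{k+1} = s_{k-1} − q_k·s_k, t_{k+1} = t_{k-1} − q_k·t_k, so r_k = a·s_k + b·t_k at every step:
  q = 2: r = 16, s = 1 − 2·0 = 1, t = 0 − 2·1 = -2  (check: 494·1 + 239·(-2) = 16)
  q = 14: r = 15, s = 0 − 14·1 = -14, t = 1 − 14·(-2) = 29  (check: 494·(-14) + 239·29 = 15)
  q = 1: r = 1, s = 1 − 1·(-14) = 15, t = -2 − 1·29 = -31  (check: 494·15 + 239·(-31) = 1)
The row with r = 1 (the gcd) gives the Bezout coefficients s = 15, t = -31.
Result: 494 · (15) + 239 · (-31) = 1.

gcd(494, 239) = 1; s = 15, t = -31 (check: 494·15 + 239·(-31) = 1).


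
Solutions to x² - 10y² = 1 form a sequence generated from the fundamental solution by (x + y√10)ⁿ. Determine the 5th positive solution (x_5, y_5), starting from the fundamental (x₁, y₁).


Step 1: Find the fundamental solution (x₁, y₁) of x² - 10y² = 1.
  Expand √10 as a continued fraction. a₀ = ⌊√10⌋ = 3; iterate m_{k+1} = d_k·a_k − m_k, d_{k+1} = (10 − m_{k+1}²)/d_k, a_{k+1} = ⌊(a₀ + m_{k+1})/d_{k+1}⌋ (starting m₀ = 0, d₀ = 1), with convergents p_k = a_k·p_{k-1} + p_{k-2}, q_k = a_k·q_{k-1} + q_{k-2} (p₋₁ = 1, q₋₁ = 0):
  k = 0: a₀ = 3; p₀/q₀ = 3/1; p₀² − 10·q₀² = 9 − 10 = -1.
  k = 1: m = 3, d = 1, a = ⌊(3 + 3)/1⌋ = 6; p/q = (6·3 + 1)/(6·1 + 0) = 19/6; p² − 10·q² = 361 − 360 = 1.
  The first convergent with p² − 10·q² = 1 gives the fundamental solution (x₁, y₁) = (19, 6).
Step 2: Apply the recurrence (x_{n+1}, y_{n+1}) = (x₁x_n + 10y₁y_n, x₁y_n + y₁x_n) repeatedly.
  From (x_1, y_1) = (19, 6): x_2 = 19·19 + 10·6·6 = 721; y_2 = 19·6 + 6·19 = 228.
  From (x_2, y_2) = (721, 228): x_3 = 19·721 + 10·6·228 = 27379; y_3 = 19·228 + 6·721 = 8658.
  From (x_3, y_3) = (27379, 8658): x_4 = 19·27379 + 10·6·8658 = 1039681; y_4 = 19·8658 + 6·27379 = 328776.
  From (x_4, y_4) = (1039681, 328776): x_5 = 19·1039681 + 10·6·328776 = 39480499; y_5 = 19·328776 + 6·1039681 = 12484830.
Step 3: Verify x_5² - 10·y_5² = 1558709801289001 - 1558709801289000 = 1 (should be 1). ✓

(x_1, y_1) = (19, 6); (x_5, y_5) = (39480499, 12484830).


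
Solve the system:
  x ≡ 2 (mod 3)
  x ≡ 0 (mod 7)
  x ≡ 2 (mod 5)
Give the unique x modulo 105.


Moduli 3, 7, 5 are pairwise coprime; by CRT there is a unique solution modulo M = 3 · 7 · 5 = 105.
Solve pairwise, accumulating the modulus:
  Start with x ≡ 2 (mod 3).
  Combine with x ≡ 0 (mod 7): since gcd(3, 7) = 1, we get a unique residue mod 21.
    Write x = 2 + 3·t and substitute into x ≡ 0 (mod 7): 3·t ≡ 0 − 2 = -2 (mod 7).
    Reduce coefficients mod 7: 3·t ≡ 5 (mod 7).
    The inverse of 3 mod 7 is 5 (since 3·5 = 15 = 2·7 + 1), so t ≡ 5·5 = 25 ≡ 4 (mod 7).
    Then x = 2 + 3·4 = 14, valid modulo lcm(3, 7) = 21: x ≡ 14 (mod 21).
  Combine with x ≡ 2 (mod 5): since gcd(21, 5) = 1, we get a unique residue mod 105.
    Write x = 14 + 21·t and substitute into x ≡ 2 (mod 5): 21·t ≡ 2 − 14 = -12 (mod 5).
    Reduce coefficients mod 5: 1·t ≡ 3 (mod 5).
    So t ≡ 3 (mod 5).
    Then x = 14 + 21·3 = 77, valid modulo lcm(21, 5) = 105: x ≡ 77 (mod 105).
Verify: 77 mod 3 = 2 ✓, 77 mod 7 = 0 ✓, 77 mod 5 = 2 ✓.

x ≡ 77 (mod 105).


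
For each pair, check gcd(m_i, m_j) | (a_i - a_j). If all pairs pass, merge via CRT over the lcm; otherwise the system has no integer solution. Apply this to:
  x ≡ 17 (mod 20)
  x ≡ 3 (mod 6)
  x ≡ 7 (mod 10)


Moduli 20, 6, 10 are not pairwise coprime, so CRT works modulo lcm(m_i) when all pairwise compatibility conditions hold.
Pairwise compatibility: gcd(m_i, m_j) must divide a_i - a_j for every pair.
Merge one congruence at a time:
  Start: x ≡ 17 (mod 20).
  Combine with x ≡ 3 (mod 6): gcd(20, 6) = 2; 3 - 17 = -14, which IS divisible by 2, so compatible.
    Write x = 17 + 20·t and substitute into x ≡ 3 (mod 6): 20·t ≡ 3 − 17 = -14 (mod 6).
    Divide the congruence (and modulus) by g = 2: 10·t ≡ -7 (mod 3).
    Reduce coefficients mod 3: 1·t ≡ 2 (mod 3).
    So t ≡ 2 (mod 3).
    Then x = 17 + 20·2 = 57, valid modulo lcm(20, 6) = 60: x ≡ 57 (mod 60).
  Combine with x ≡ 7 (mod 10): gcd(60, 10) = 10; 7 - 57 = -50, which IS divisible by 10, so compatible.
    Write x = 57 + 60·t and substitute into x ≡ 7 (mod 10): 60·t ≡ 7 − 57 = -50 (mod 10).
    Divide the congruence (and modulus) by g = 10: 6·t ≡ -5 (mod 1).
    Modulo 1 every t works; take t = 0.
    Then x = 57 + 60·0 = 57, valid modulo lcm(60, 10) = 60: x ≡ 57 (mod 60).
Verify: 57 mod 20 = 17, 57 mod 6 = 3, 57 mod 10 = 7.

x ≡ 57 (mod 60).


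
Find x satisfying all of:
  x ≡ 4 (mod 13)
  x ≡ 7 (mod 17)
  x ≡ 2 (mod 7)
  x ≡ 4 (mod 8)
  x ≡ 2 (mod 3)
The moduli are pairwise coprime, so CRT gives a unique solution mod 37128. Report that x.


Product of moduli M = 13 · 17 · 7 · 8 · 3 = 37128.
Merge one congruence at a time:
  Start: x ≡ 4 (mod 13).
  Combine with x ≡ 7 (mod 17); new modulus lcm = 221.
    Write x = 4 + 13·t and substitute into x ≡ 7 (mod 17): 13·t ≡ 7 − 4 = 3 (mod 17).
    The inverse of 13 mod 17 is 4 (since 13·4 = 52 = 3·17 + 1), so t ≡ 4·3 = 12 ≡ 12 (mod 17).
    Then x = 4 + 13·12 = 160, valid modulo lcm(13, 17) = 221: x ≡ 160 (mod 221).
  Combine with x ≡ 2 (mod 7); new modulus lcm = 1547.
    Write x = 160 + 221·t and substitute into x ≡ 2 (mod 7): 221·t ≡ 2 − 160 = -158 (mod 7).
    Reduce coefficients mod 7: 4·t ≡ 3 (mod 7).
    The inverse of 4 mod 7 is 2 (since 4·2 = 8 = 1·7 + 1), so t ≡ 2·3 = 6 ≡ 6 (mod 7).
    Then x = 160 + 221·6 = 1486, valid modulo lcm(221, 7) = 1547: x ≡ 1486 (mod 1547).
  Combine with x ≡ 4 (mod 8); new modulus lcm = 12376.
    Write x = 1486 + 1547·t and substitute into x ≡ 4 (mod 8): 1547·t ≡ 4 − 1486 = -1482 (mod 8).
    Reduce coefficients mod 8: 3·t ≡ 6 (mod 8).
    The inverse of 3 mod 8 is 3 (since 3·3 = 9 = 1·8 + 1), so t ≡ 3·6 = 18 ≡ 2 (mod 8).
    Then x = 1486 + 1547·2 = 4580, valid modulo lcm(1547, 8) = 12376: x ≡ 4580 (mod 12376).
  Combine with x ≡ 2 (mod 3); new modulus lcm = 37128.
    Write x = 4580 + 12376·t and substitute into x ≡ 2 (mod 3): 12376·t ≡ 2 − 4580 = -4578 (mod 3).
    Reduce coefficients mod 3: 1·t ≡ 0 (mod 3).
    So t ≡ 0 (mod 3).
    Then x = 4580 + 12376·0 = 4580, valid modulo lcm(12376, 3) = 37128: x ≡ 4580 (mod 37128).
Verify against each original: 4580 mod 13 = 4, 4580 mod 17 = 7, 4580 mod 7 = 2, 4580 mod 8 = 4, 4580 mod 3 = 2.

x ≡ 4580 (mod 37128).


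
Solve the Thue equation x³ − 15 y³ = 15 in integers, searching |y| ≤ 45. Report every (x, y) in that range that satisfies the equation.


The equation is x³ - 15y³ = 15. For fixed y, x³ = 15·y³ + 15, so a solution requires the RHS to be a perfect cube.
Strategy: iterate y from -45 to 45, compute RHS = 15·y³ + 15, and check whether it is a (positive or negative) perfect cube.
Check small values of y:
  y = 0: RHS = 15 is not a perfect cube.
  y = 1: RHS = 30 is not a perfect cube.
  y = -1: RHS = 0 = (0)³ ⇒ x = 0 works.
  y = 2: RHS = 135 is not a perfect cube.
  y = -2: RHS = -105 is not a perfect cube.
  y = 3: RHS = 420 is not a perfect cube.
  y = -3: RHS = -390 is not a perfect cube.
Continuing the search up to |y| = 45 finds no further solutions beyond those listed.
Collected solutions: (0, -1).

Solutions (with |y| ≤ 45): (0, -1).


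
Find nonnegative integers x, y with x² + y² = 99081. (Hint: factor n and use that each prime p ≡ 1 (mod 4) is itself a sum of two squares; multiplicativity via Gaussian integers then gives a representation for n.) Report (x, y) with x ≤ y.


Step 1: Factor n = 99081 = 3^2 · 101 · 109.
Step 2: Check the mod-4 condition on each prime factor: 3 ≡ 3 (mod 4), exponent 2 (must be even); 101 ≡ 1 (mod 4), exponent 1; 109 ≡ 1 (mod 4), exponent 1.
All primes ≡ 3 (mod 4) appear to even exponent (or don't appear), so by the two-squares theorem n IS expressible as a sum of two squares.
Step 3: Build a representation. Group n = k² · m with k = 3 and m = 101 · 109 = 11009 (a product of primes ≡ 1 (mod 4)); a representation of m scales to one of n via (k·x)² + (k·y)² = k²(x² + y²). Each prime p ≡ 1 (mod 4) is itself a sum of two squares; find a² by testing p − a² for a perfect square:
  101: 101 − 1² = 100 = 10² ⇒ 101 = 1² + 10².
  109: 109 − 1² = 108, 109 − 2² = 105, 109 − 3² = 100 = 10² ⇒ 109 = 3² + 10².
  Combine using the Brahmagupta–Fibonacci identity (a² + b²)(c² + d²) = (ac − bd)² + (ad + bc)² = (ac + bd)² + (ad − bc)²:
  101 · 109 = 11009: from (1² + 10²)(3² + 10²), take (1·3 − 10·10, 1·10 + 10·3) = (3 − 100, 10 + 30) = (-97, 40); dropping signs (only squares matter) gives (97, 40); check 97² + 40² = 9409 + 1600 = 11009 ✓.
  Scale by k = 3: (3·97, 3·40) = (291, 120).
Step 4: Order so x ≤ y and verify: 120² + 291² = 14400 + 84681 = 99081 = n. ✓

n = 99081 = 120² + 291² (one valid representation with x ≤ y).


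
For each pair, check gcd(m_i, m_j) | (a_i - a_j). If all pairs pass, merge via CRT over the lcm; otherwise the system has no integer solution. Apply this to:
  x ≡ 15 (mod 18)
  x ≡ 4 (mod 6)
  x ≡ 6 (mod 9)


Moduli 18, 6, 9 are not pairwise coprime, so CRT works modulo lcm(m_i) when all pairwise compatibility conditions hold.
Pairwise compatibility: gcd(m_i, m_j) must divide a_i - a_j for every pair.
Merge one congruence at a time:
  Start: x ≡ 15 (mod 18).
  Combine with x ≡ 4 (mod 6): gcd(18, 6) = 6, and 4 - 15 = -11 is NOT divisible by 6.
    ⇒ system is inconsistent (no integer solution).

No solution (the system is inconsistent).


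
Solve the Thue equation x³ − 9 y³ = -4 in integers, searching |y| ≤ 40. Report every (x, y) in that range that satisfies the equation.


The equation is x³ - 9y³ = -4. For fixed y, x³ = 9·y³ − 4, so a solution requires the RHS to be a perfect cube.
Strategy: iterate y from -40 to 40, compute RHS = 9·y³ − 4, and check whether it is a (positive or negative) perfect cube.
Check small values of y:
  y = 0: RHS = -4 is not a perfect cube.
  y = 1: RHS = 5 is not a perfect cube.
  y = -1: RHS = -13 is not a perfect cube.
  y = 2: RHS = 68 is not a perfect cube.
  y = -2: RHS = -76 is not a perfect cube.
  y = 3: RHS = 239 is not a perfect cube.
  y = -3: RHS = -247 is not a perfect cube.
Continuing the search up to |y| = 40 finds no solutions either.
No (x, y) in the scanned range satisfies the equation.

No integer solutions with |y| ≤ 40.


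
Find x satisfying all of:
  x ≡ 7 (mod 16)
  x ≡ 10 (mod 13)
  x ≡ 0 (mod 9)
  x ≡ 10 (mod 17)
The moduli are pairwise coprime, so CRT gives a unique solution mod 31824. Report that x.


Product of moduli M = 16 · 13 · 9 · 17 = 31824.
Merge one congruence at a time:
  Start: x ≡ 7 (mod 16).
  Combine with x ≡ 10 (mod 13); new modulus lcm = 208.
    Write x = 7 + 16·t and substitute into x ≡ 10 (mod 13): 16·t ≡ 10 − 7 = 3 (mod 13).
    Reduce coefficients mod 13: 3·t ≡ 3 (mod 13).
    The inverse of 3 mod 13 is 9 (since 3·9 = 27 = 2·13 + 1), so t ≡ 9·3 = 27 ≡ 1 (mod 13).
    Then x = 7 + 16·1 = 23, valid modulo lcm(16, 13) = 208: x ≡ 23 (mod 208).
  Combine with x ≡ 0 (mod 9); new modulus lcm = 1872.
    Write x = 23 + 208·t and substitute into x ≡ 0 (mod 9): 208·t ≡ 0 − 23 = -23 (mod 9).
    Reduce coefficients mod 9: 1·t ≡ 4 (mod 9).
    So t ≡ 4 (mod 9).
    Then x = 23 + 208·4 = 855, valid modulo lcm(208, 9) = 1872: x ≡ 855 (mod 1872).
  Combine with x ≡ 10 (mod 17); new modulus lcm = 31824.
    Write x = 855 + 1872·t and substitute into x ≡ 10 (mod 17): 1872·t ≡ 10 − 855 = -845 (mod 17).
    Reduce coefficients mod 17: 2·t ≡ 5 (mod 17).
    The inverse of 2 mod 17 is 9 (since 2·9 = 18 = 1·17 + 1), so t ≡ 9·5 = 45 ≡ 11 (mod 17).
    Then x = 855 + 1872·11 = 21447, valid modulo lcm(1872, 17) = 31824: x ≡ 21447 (mod 31824).
Verify against each original: 21447 mod 16 = 7, 21447 mod 13 = 10, 21447 mod 9 = 0, 21447 mod 17 = 10.

x ≡ 21447 (mod 31824).


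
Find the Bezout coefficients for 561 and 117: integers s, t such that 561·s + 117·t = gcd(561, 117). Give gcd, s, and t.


Euclidean algorithm on (561, 117) — divide until remainder is 0:
  561 = 4 · 117 + 93
  117 = 1 · 93 + 24
  93 = 3 · 24 + 21
  24 = 1 · 21 + 3
  21 = 7 · 3 + 0
gcd(561, 117) = 3.
Track Bezout coefficients alongside the remainders: start with r₀ = 561 = a·1 + b·0 (s = 1, t = 0) and r₁ = 117 = a·0 + b·1 (s = 0, t = 1); each new remainder r_{k+1} = r_{k-1} − q_k·r_k inherits s_{k+1} = s_{k-1} − q_k·s_k, t_{k+1} = t_{k-1} − q_k·t_k, so r_k = a·s_k + b·t_k at every step:
  q = 4: r = 93, s = 1 − 4·0 = 1, t = 0 − 4·1 = -4  (check: 561·1 + 117·(-4) = 93)
  q = 1: r = 24, s = 0 − 1·1 = -1, t = 1 − 1·(-4) = 5  (check: 561·(-1) + 117·5 = 24)
  q = 3: r = 21, s = 1 − 3·(-1) = 4, t = -4 − 3·5 = -19  (check: 561·4 + 117·(-19) = 21)
  q = 1: r = 3, s = -1 − 1·4 = -5, t = 5 − 1·(-19) = 24  (check: 561·(-5) + 117·24 = 3)
The row with r = 3 (the gcd) gives the Bezout coefficients s = -5, t = 24.
Result: 561 · (-5) + 117 · (24) = 3.

gcd(561, 117) = 3; s = -5, t = 24 (check: 561·(-5) + 117·24 = 3).


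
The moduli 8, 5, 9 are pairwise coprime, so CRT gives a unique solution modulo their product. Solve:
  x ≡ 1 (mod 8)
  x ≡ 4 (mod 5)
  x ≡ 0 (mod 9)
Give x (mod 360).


Moduli 8, 5, 9 are pairwise coprime; by CRT there is a unique solution modulo M = 8 · 5 · 9 = 360.
Solve pairwise, accumulating the modulus:
  Start with x ≡ 1 (mod 8).
  Combine with x ≡ 4 (mod 5): since gcd(8, 5) = 1, we get a unique residue mod 40.
    Write x = 1 + 8·t and substitute into x ≡ 4 (mod 5): 8·t ≡ 4 − 1 = 3 (mod 5).
    Reduce coefficients mod 5: 3·t ≡ 3 (mod 5).
    The inverse of 3 mod 5 is 2 (since 3·2 = 6 = 1·5 + 1), so t ≡ 2·3 = 6 ≡ 1 (mod 5).
    Then x = 1 + 8·1 = 9, valid modulo lcm(8, 5) = 40: x ≡ 9 (mod 40).
  Combine with x ≡ 0 (mod 9): since gcd(40, 9) = 1, we get a unique residue mod 360.
    Write x = 9 + 40·t and substitute into x ≡ 0 (mod 9): 40·t ≡ 0 − 9 = -9 (mod 9).
    Reduce coefficients mod 9: 4·t ≡ 0 (mod 9).
    The inverse of 4 mod 9 is 7 (since 4·7 = 28 = 3·9 + 1), so t ≡ 7·0 = 0 ≡ 0 (mod 9).
    Then x = 9 + 40·0 = 9, valid modulo lcm(40, 9) = 360: x ≡ 9 (mod 360).
Verify: 9 mod 8 = 1 ✓, 9 mod 5 = 4 ✓, 9 mod 9 = 0 ✓.

x ≡ 9 (mod 360).


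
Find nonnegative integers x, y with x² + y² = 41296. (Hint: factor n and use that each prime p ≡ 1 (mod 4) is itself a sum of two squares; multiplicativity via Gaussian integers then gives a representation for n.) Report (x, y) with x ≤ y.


Step 1: Factor n = 41296 = 2^4 · 29 · 89.
Step 2: Check the mod-4 condition on each prime factor: 2 = 2 (special); 29 ≡ 1 (mod 4), exponent 1; 89 ≡ 1 (mod 4), exponent 1.
All primes ≡ 3 (mod 4) appear to even exponent (or don't appear), so by the two-squares theorem n IS expressible as a sum of two squares.
Step 3: Build a representation. Group n = k² · m with k = 4 and m = 29 · 89 = 2581 (a product of primes ≡ 1 (mod 4)); a representation of m scales to one of n via (k·x)² + (k·y)² = k²(x² + y²). Each prime p ≡ 1 (mod 4) is itself a sum of two squares; find a² by testing p − a² for a perfect square:
  29: 29 − 1² = 28, 29 − 2² = 25 = 5² ⇒ 29 = 2² + 5².
  89: 89 − 1² = 88, 89 − 2² = 85, 89 − 3² = 80, 89 − 4² = 73, 89 − 5² = 64 = 8² ⇒ 89 = 5² + 8².
  Combine using the Brahmagupta–Fibonacci identity (a² + b²)(c² + d²) = (ac − bd)² + (ad + bc)² = (ac + bd)² + (ad − bc)²:
  29 · 89 = 2581: from (2² + 5²)(5² + 8²), take (2·5 − 5·8, 2·8 + 5·5) = (10 − 40, 16 + 25) = (-30, 41); dropping signs (only squares matter) gives (30, 41); check 30² + 41² = 900 + 1681 = 2581 ✓.
  Scale by k = 4: (4·30, 4·41) = (120, 164).
Step 4: Order so x ≤ y and verify: 120² + 164² = 14400 + 26896 = 41296 = n. ✓

n = 41296 = 120² + 164² (one valid representation with x ≤ y).


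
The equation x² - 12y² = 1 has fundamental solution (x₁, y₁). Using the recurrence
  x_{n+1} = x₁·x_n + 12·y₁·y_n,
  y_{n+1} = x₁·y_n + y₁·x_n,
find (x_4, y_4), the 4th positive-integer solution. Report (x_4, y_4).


Step 1: Find the fundamental solution (x₁, y₁) of x² - 12y² = 1.
  Expand √12 as a continued fraction. a₀ = ⌊√12⌋ = 3; iterate m_{k+1} = d_k·a_k − m_k, d_{k+1} = (12 − m_{k+1}²)/d_k, a_{k+1} = ⌊(a₀ + m_{k+1})/d_{k+1}⌋ (starting m₀ = 0, d₀ = 1), with convergents p_k = a_k·p_{k-1} + p_{k-2}, q_k = a_k·q_{k-1} + q_{k-2} (p₋₁ = 1, q₋₁ = 0):
  k = 0: a₀ = 3; p₀/q₀ = 3/1; p₀² − 12·q₀² = 9 − 12 = -3.
  k = 1: m = 3, d = 3, a = ⌊(3 + 3)/3⌋ = 2; p/q = (2·3 + 1)/(2·1 + 0) = 7/2; p² − 12·q² = 49 − 48 = 1.
  The first convergent with p² − 12·q² = 1 gives the fundamental solution (x₁, y₁) = (7, 2).
Step 2: Apply the recurrence (x_{n+1}, y_{n+1}) = (x₁x_n + 12y₁y_n, x₁y_n + y₁x_n) repeatedly.
  From (x_1, y_1) = (7, 2): x_2 = 7·7 + 12·2·2 = 97; y_2 = 7·2 + 2·7 = 28.
  From (x_2, y_2) = (97, 28): x_3 = 7·97 + 12·2·28 = 1351; y_3 = 7·28 + 2·97 = 390.
  From (x_3, y_3) = (1351, 390): x_4 = 7·1351 + 12·2·390 = 18817; y_4 = 7·390 + 2·1351 = 5432.
Step 3: Verify x_4² - 12·y_4² = 354079489 - 354079488 = 1 (should be 1). ✓

(x_1, y_1) = (7, 2); (x_4, y_4) = (18817, 5432).


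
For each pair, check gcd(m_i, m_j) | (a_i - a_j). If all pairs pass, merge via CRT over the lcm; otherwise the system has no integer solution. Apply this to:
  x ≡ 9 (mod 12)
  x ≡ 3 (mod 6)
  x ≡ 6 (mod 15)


Moduli 12, 6, 15 are not pairwise coprime, so CRT works modulo lcm(m_i) when all pairwise compatibility conditions hold.
Pairwise compatibility: gcd(m_i, m_j) must divide a_i - a_j for every pair.
Merge one congruence at a time:
  Start: x ≡ 9 (mod 12).
  Combine with x ≡ 3 (mod 6): gcd(12, 6) = 6; 3 - 9 = -6, which IS divisible by 6, so compatible.
    Write x = 9 + 12·t and substitute into x ≡ 3 (mod 6): 12·t ≡ 3 − 9 = -6 (mod 6).
    Divide the congruence (and modulus) by g = 6: 2·t ≡ -1 (mod 1).
    Modulo 1 every t works; take t = 0.
    Then x = 9 + 12·0 = 9, valid modulo lcm(12, 6) = 12: x ≡ 9 (mod 12).
  Combine with x ≡ 6 (mod 15): gcd(12, 15) = 3; 6 - 9 = -3, which IS divisible by 3, so compatible.
    Write x = 9 + 12·t and substitute into x ≡ 6 (mod 15): 12·t ≡ 6 − 9 = -3 (mod 15).
    Divide the congruence (and modulus) by g = 3: 4·t ≡ -1 (mod 5).
    Reduce coefficients mod 5: 4·t ≡ 4 (mod 5).
    The inverse of 4 mod 5 is 4 (since 4·4 = 16 = 3·5 + 1), so t ≡ 4·4 = 16 ≡ 1 (mod 5).
    Then x = 9 + 12·1 = 21, valid modulo lcm(12, 15) = 60: x ≡ 21 (mod 60).
Verify: 21 mod 12 = 9, 21 mod 6 = 3, 21 mod 15 = 6.

x ≡ 21 (mod 60).


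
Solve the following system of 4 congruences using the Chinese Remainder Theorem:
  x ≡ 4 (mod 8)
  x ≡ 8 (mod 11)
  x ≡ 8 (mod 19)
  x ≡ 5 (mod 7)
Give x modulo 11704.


Product of moduli M = 8 · 11 · 19 · 7 = 11704.
Merge one congruence at a time:
  Start: x ≡ 4 (mod 8).
  Combine with x ≡ 8 (mod 11); new modulus lcm = 88.
    Write x = 4 + 8·t and substitute into x ≡ 8 (mod 11): 8·t ≡ 8 − 4 = 4 (mod 11).
    The inverse of 8 mod 11 is 7 (since 8·7 = 56 = 5·11 + 1), so t ≡ 7·4 = 28 ≡ 6 (mod 11).
    Then x = 4 + 8·6 = 52, valid modulo lcm(8, 11) = 88: x ≡ 52 (mod 88).
  Combine with x ≡ 8 (mod 19); new modulus lcm = 1672.
    Write x = 52 + 88·t and substitute into x ≡ 8 (mod 19): 88·t ≡ 8 − 52 = -44 (mod 19).
    Reduce coefficients mod 19: 12·t ≡ 13 (mod 19).
    The inverse of 12 mod 19 is 8 (since 12·8 = 96 = 5·19 + 1), so t ≡ 8·13 = 104 ≡ 9 (mod 19).
    Then x = 52 + 88·9 = 844, valid modulo lcm(88, 19) = 1672: x ≡ 844 (mod 1672).
  Combine with x ≡ 5 (mod 7); new modulus lcm = 11704.
    Write x = 844 + 1672·t and substitute into x ≡ 5 (mod 7): 1672·t ≡ 5 − 844 = -839 (mod 7).
    Reduce coefficients mod 7: 6·t ≡ 1 (mod 7).
    The inverse of 6 mod 7 is 6 (since 6·6 = 36 = 5·7 + 1), so t ≡ 6·1 = 6 ≡ 6 (mod 7).
    Then x = 844 + 1672·6 = 10876, valid modulo lcm(1672, 7) = 11704: x ≡ 10876 (mod 11704).
Verify against each original: 10876 mod 8 = 4, 10876 mod 11 = 8, 10876 mod 19 = 8, 10876 mod 7 = 5.

x ≡ 10876 (mod 11704).


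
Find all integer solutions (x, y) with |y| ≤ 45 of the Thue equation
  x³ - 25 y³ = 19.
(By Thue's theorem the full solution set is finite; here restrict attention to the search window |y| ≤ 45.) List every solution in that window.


The equation is x³ - 25y³ = 19. For fixed y, x³ = 25·y³ + 19, so a solution requires the RHS to be a perfect cube.
Strategy: iterate y from -45 to 45, compute RHS = 25·y³ + 19, and check whether it is a (positive or negative) perfect cube.
Check small values of y:
  y = 0: RHS = 19 is not a perfect cube.
  y = 1: RHS = 44 is not a perfect cube.
  y = -1: RHS = -6 is not a perfect cube.
  y = 2: RHS = 219 is not a perfect cube.
  y = -2: RHS = -181 is not a perfect cube.
  y = 3: RHS = 694 is not a perfect cube.
  y = -3: RHS = -656 is not a perfect cube.
Continuing the search up to |y| = 45 finds no solutions either.
No (x, y) in the scanned range satisfies the equation.

No integer solutions with |y| ≤ 45.


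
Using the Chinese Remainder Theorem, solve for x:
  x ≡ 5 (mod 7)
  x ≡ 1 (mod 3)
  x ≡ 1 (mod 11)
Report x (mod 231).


Moduli 7, 3, 11 are pairwise coprime; by CRT there is a unique solution modulo M = 7 · 3 · 11 = 231.
Solve pairwise, accumulating the modulus:
  Start with x ≡ 5 (mod 7).
  Combine with x ≡ 1 (mod 3): since gcd(7, 3) = 1, we get a unique residue mod 21.
    Write x = 5 + 7·t and substitute into x ≡ 1 (mod 3): 7·t ≡ 1 − 5 = -4 (mod 3).
    Reduce coefficients mod 3: 1·t ≡ 2 (mod 3).
    So t ≡ 2 (mod 3).
    Then x = 5 + 7·2 = 19, valid modulo lcm(7, 3) = 21: x ≡ 19 (mod 21).
  Combine with x ≡ 1 (mod 11): since gcd(21, 11) = 1, we get a unique residue mod 231.
    Write x = 19 + 21·t and substitute into x ≡ 1 (mod 11): 21·t ≡ 1 − 19 = -18 (mod 11).
    Reduce coefficients mod 11: 10·t ≡ 4 (mod 11).
    The inverse of 10 mod 11 is 10 (since 10·10 = 100 = 9·11 + 1), so t ≡ 10·4 = 40 ≡ 7 (mod 11).
    Then x = 19 + 21·7 = 166, valid modulo lcm(21, 11) = 231: x ≡ 166 (mod 231).
Verify: 166 mod 7 = 5 ✓, 166 mod 3 = 1 ✓, 166 mod 11 = 1 ✓.

x ≡ 166 (mod 231).


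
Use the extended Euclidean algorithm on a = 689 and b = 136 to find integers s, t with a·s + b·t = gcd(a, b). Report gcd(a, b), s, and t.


Euclidean algorithm on (689, 136) — divide until remainder is 0:
  689 = 5 · 136 + 9
  136 = 15 · 9 + 1
  9 = 9 · 1 + 0
gcd(689, 136) = 1.
Track Bezout coefficients alongside the remainders: start with r₀ = 689 = a·1 + b·0 (s = 1, t = 0) and r₁ = 136 = a·0 + b·1 (s = 0, t = 1); each new remainder r_{k+1} = r_{k-1} − q_k·r_k inherits s_{k+1} = s_{k-1} − q_k·s_k, t_{k+1} = t_{k-1} − q_k·t_k, so r_k = a·s_k + b·t_k at every step:
  q = 5: r = 9, s = 1 − 5·0 = 1, t = 0 − 5·1 = -5  (check: 689·1 + 136·(-5) = 9)
  q = 15: r = 1, s = 0 − 15·1 = -15, t = 1 − 15·(-5) = 76  (check: 689·(-15) + 136·76 = 1)
The row with r = 1 (the gcd) gives the Bezout coefficients s = -15, t = 76.
Result: 689 · (-15) + 136 · (76) = 1.

gcd(689, 136) = 1; s = -15, t = 76 (check: 689·(-15) + 136·76 = 1).


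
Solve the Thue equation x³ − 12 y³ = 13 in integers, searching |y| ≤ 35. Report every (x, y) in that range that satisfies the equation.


The equation is x³ - 12y³ = 13. For fixed y, x³ = 12·y³ + 13, so a solution requires the RHS to be a perfect cube.
Strategy: iterate y from -35 to 35, compute RHS = 12·y³ + 13, and check whether it is a (positive or negative) perfect cube.
Check small values of y:
  y = 0: RHS = 13 is not a perfect cube.
  y = 1: RHS = 25 is not a perfect cube.
  y = -1: RHS = 1 = (1)³ ⇒ x = 1 works.
  y = 2: RHS = 109 is not a perfect cube.
  y = -2: RHS = -83 is not a perfect cube.
  y = 3: RHS = 337 is not a perfect cube.
  y = -3: RHS = -311 is not a perfect cube.
Continuing the search up to |y| = 35 finds no further solutions beyond those listed.
Collected solutions: (1, -1).

Solutions (with |y| ≤ 35): (1, -1).


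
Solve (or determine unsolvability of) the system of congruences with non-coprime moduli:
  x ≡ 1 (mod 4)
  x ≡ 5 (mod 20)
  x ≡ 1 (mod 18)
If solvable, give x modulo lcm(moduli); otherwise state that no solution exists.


Moduli 4, 20, 18 are not pairwise coprime, so CRT works modulo lcm(m_i) when all pairwise compatibility conditions hold.
Pairwise compatibility: gcd(m_i, m_j) must divide a_i - a_j for every pair.
Merge one congruence at a time:
  Start: x ≡ 1 (mod 4).
  Combine with x ≡ 5 (mod 20): gcd(4, 20) = 4; 5 - 1 = 4, which IS divisible by 4, so compatible.
    Write x = 1 + 4·t and substitute into x ≡ 5 (mod 20): 4·t ≡ 5 − 1 = 4 (mod 20).
    Divide the congruence (and modulus) by g = 4: 1·t ≡ 1 (mod 5).
    So t ≡ 1 (mod 5).
    Then x = 1 + 4·1 = 5, valid modulo lcm(4, 20) = 20: x ≡ 5 (mod 20).
  Combine with x ≡ 1 (mod 18): gcd(20, 18) = 2; 1 - 5 = -4, which IS divisible by 2, so compatible.
    Write x = 5 + 20·t and substitute into x ≡ 1 (mod 18): 20·t ≡ 1 − 5 = -4 (mod 18).
    Divide the congruence (and modulus) by g = 2: 10·t ≡ -2 (mod 9).
    Reduce coefficients mod 9: 1·t ≡ 7 (mod 9).
    So t ≡ 7 (mod 9).
    Then x = 5 + 20·7 = 145, valid modulo lcm(20, 18) = 180: x ≡ 145 (mod 180).
Verify: 145 mod 4 = 1, 145 mod 20 = 5, 145 mod 18 = 1.

x ≡ 145 (mod 180).


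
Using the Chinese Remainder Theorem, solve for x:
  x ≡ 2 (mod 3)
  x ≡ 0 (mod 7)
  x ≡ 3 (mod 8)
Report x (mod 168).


Moduli 3, 7, 8 are pairwise coprime; by CRT there is a unique solution modulo M = 3 · 7 · 8 = 168.
Solve pairwise, accumulating the modulus:
  Start with x ≡ 2 (mod 3).
  Combine with x ≡ 0 (mod 7): since gcd(3, 7) = 1, we get a unique residue mod 21.
    Write x = 2 + 3·t and substitute into x ≡ 0 (mod 7): 3·t ≡ 0 − 2 = -2 (mod 7).
    Reduce coefficients mod 7: 3·t ≡ 5 (mod 7).
    The inverse of 3 mod 7 is 5 (since 3·5 = 15 = 2·7 + 1), so t ≡ 5·5 = 25 ≡ 4 (mod 7).
    Then x = 2 + 3·4 = 14, valid modulo lcm(3, 7) = 21: x ≡ 14 (mod 21).
  Combine with x ≡ 3 (mod 8): since gcd(21, 8) = 1, we get a unique residue mod 168.
    Write x = 14 + 21·t and substitute into x ≡ 3 (mod 8): 21·t ≡ 3 − 14 = -11 (mod 8).
    Reduce coefficients mod 8: 5·t ≡ 5 (mod 8).
    The inverse of 5 mod 8 is 5 (since 5·5 = 25 = 3·8 + 1), so t ≡ 5·5 = 25 ≡ 1 (mod 8).
    Then x = 14 + 21·1 = 35, valid modulo lcm(21, 8) = 168: x ≡ 35 (mod 168).
Verify: 35 mod 3 = 2 ✓, 35 mod 7 = 0 ✓, 35 mod 8 = 3 ✓.

x ≡ 35 (mod 168).


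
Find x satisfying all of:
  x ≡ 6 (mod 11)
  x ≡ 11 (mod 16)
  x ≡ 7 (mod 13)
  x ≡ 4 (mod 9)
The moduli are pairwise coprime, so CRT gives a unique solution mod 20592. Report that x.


Product of moduli M = 11 · 16 · 13 · 9 = 20592.
Merge one congruence at a time:
  Start: x ≡ 6 (mod 11).
  Combine with x ≡ 11 (mod 16); new modulus lcm = 176.
    Write x = 6 + 11·t and substitute into x ≡ 11 (mod 16): 11·t ≡ 11 − 6 = 5 (mod 16).
    The inverse of 11 mod 16 is 3 (since 11·3 = 33 = 2·16 + 1), so t ≡ 3·5 = 15 ≡ 15 (mod 16).
    Then x = 6 + 11·15 = 171, valid modulo lcm(11, 16) = 176: x ≡ 171 (mod 176).
  Combine with x ≡ 7 (mod 13); new modulus lcm = 2288.
    Write x = 171 + 176·t and substitute into x ≡ 7 (mod 13): 176·t ≡ 7 − 171 = -164 (mod 13).
    Reduce coefficients mod 13: 7·t ≡ 5 (mod 13).
    The inverse of 7 mod 13 is 2 (since 7·2 = 14 = 1·13 + 1), so t ≡ 2·5 = 10 ≡ 10 (mod 13).
    Then x = 171 + 176·10 = 1931, valid modulo lcm(176, 13) = 2288: x ≡ 1931 (mod 2288).
  Combine with x ≡ 4 (mod 9); new modulus lcm = 20592.
    Write x = 1931 + 2288·t and substitute into x ≡ 4 (mod 9): 2288·t ≡ 4 − 1931 = -1927 (mod 9).
    Reduce coefficients mod 9: 2·t ≡ 8 (mod 9).
    The inverse of 2 mod 9 is 5 (since 2·5 = 10 = 1·9 + 1), so t ≡ 5·8 = 40 ≡ 4 (mod 9).
    Then x = 1931 + 2288·4 = 11083, valid modulo lcm(2288, 9) = 20592: x ≡ 11083 (mod 20592).
Verify against each original: 11083 mod 11 = 6, 11083 mod 16 = 11, 11083 mod 13 = 7, 11083 mod 9 = 4.

x ≡ 11083 (mod 20592).


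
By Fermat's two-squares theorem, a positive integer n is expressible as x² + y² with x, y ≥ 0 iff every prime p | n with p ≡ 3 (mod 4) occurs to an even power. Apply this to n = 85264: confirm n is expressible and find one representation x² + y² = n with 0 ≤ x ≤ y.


Step 1: Factor n = 85264 = 2^4 · 73^2.
Step 2: Check the mod-4 condition on each prime factor: 2 = 2 (special); 73 ≡ 1 (mod 4), exponent 2.
All primes ≡ 3 (mod 4) appear to even exponent (or don't appear), so by the two-squares theorem n IS expressible as a sum of two squares.
Step 3: Build a representation. Group n = k² · m with k = 4 and m = 73 · 73 = 5329 (a product of primes ≡ 1 (mod 4)); a representation of m scales to one of n via (k·x)² + (k·y)² = k²(x² + y²). Each prime p ≡ 1 (mod 4) is itself a sum of two squares; find a² by testing p − a² for a perfect square:
  73: 73 − 1² = 72, 73 − 2² = 69, 73 − 3² = 64 = 8² ⇒ 73 = 3² + 8².
  Combine using the Brahmagupta–Fibonacci identity (a² + b²)(c² + d²) = (ac − bd)² + (ad + bc)² = (ac + bd)² + (ad − bc)²:
  73 · 73 = 5329: from (3² + 8²)(3² + 8²), take (3·3 − 8·8, 3·8 + 8·3) = (9 − 64, 24 + 24) = (-55, 48); dropping signs (only squares matter) gives (55, 48); check 55² + 48² = 3025 + 2304 = 5329 ✓.
  Scale by k = 4: (4·55, 4·48) = (220, 192).
Step 4: Order so x ≤ y and verify: 192² + 220² = 36864 + 48400 = 85264 = n. ✓

n = 85264 = 192² + 220² (one valid representation with x ≤ y).


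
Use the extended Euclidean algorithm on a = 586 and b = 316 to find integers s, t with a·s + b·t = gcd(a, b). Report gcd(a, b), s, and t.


Euclidean algorithm on (586, 316) — divide until remainder is 0:
  586 = 1 · 316 + 270
  316 = 1 · 270 + 46
  270 = 5 · 46 + 40
  46 = 1 · 40 + 6
  40 = 6 · 6 + 4
  6 = 1 · 4 + 2
  4 = 2 · 2 + 0
gcd(586, 316) = 2.
Track Bezout coefficients alongside the remainders: start with r₀ = 586 = a·1 + b·0 (s = 1, t = 0) and r₁ = 316 = a·0 + b·1 (s = 0, t = 1); each new remainder r_{k+1} = r_{k-1} − q_k·r_k inherits s_{k+1} = s_{k-1} − q_k·s_k, t_{k+1} = t_{k-1} − q_k·t_k, so r_k = a·s_k + b·t_k at every step:
  q = 1: r = 270, s = 1 − 1·0 = 1, t = 0 − 1·1 = -1  (check: 586·1 + 316·(-1) = 270)
  q = 1: r = 46, s = 0 − 1·1 = -1, t = 1 − 1·(-1) = 2  (check: 586·(-1) + 316·2 = 46)
  q = 5: r = 40, s = 1 − 5·(-1) = 6, t = -1 − 5·2 = -11  (check: 586·6 + 316·(-11) = 40)
  q = 1: r = 6, s = -1 − 1·6 = -7, t = 2 − 1·(-11) = 13  (check: 586·(-7) + 316·13 = 6)
  q = 6: r = 4, s = 6 − 6·(-7) = 48, t = -11 − 6·13 = -89  (check: 586·48 + 316·(-89) = 4)
  q = 1: r = 2, s = -7 − 1·48 = -55, t = 13 − 1·(-89) = 102  (check: 586·(-55) + 316·102 = 2)
The row with r = 2 (the gcd) gives the Bezout coefficients s = -55, t = 102.
Result: 586 · (-55) + 316 · (102) = 2.

gcd(586, 316) = 2; s = -55, t = 102 (check: 586·(-55) + 316·102 = 2).


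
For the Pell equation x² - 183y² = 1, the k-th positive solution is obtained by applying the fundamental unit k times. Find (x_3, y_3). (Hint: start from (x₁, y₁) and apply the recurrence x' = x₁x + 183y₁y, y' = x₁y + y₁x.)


Step 1: Find the fundamental solution (x₁, y₁) of x² - 183y² = 1.
  Expand √183 as a continued fraction. a₀ = ⌊√183⌋ = 13; iterate m_{k+1} = d_k·a_k − m_k, d_{k+1} = (183 − m_{k+1}²)/d_k, a_{k+1} = ⌊(a₀ + m_{k+1})/d_{k+1}⌋ (starting m₀ = 0, d₀ = 1), with convergents p_k = a_k·p_{k-1} + p_{k-2}, q_k = a_k·q_{k-1} + q_{k-2} (p₋₁ = 1, q₋₁ = 0):
  k = 0: a₀ = 13; p₀/q₀ = 13/1; p₀² − 183·q₀² = 169 − 183 = -14.
  k = 1: m = 13, d = 14, a = ⌊(13 + 13)/14⌋ = 1; p/q = (1·13 + 1)/(1·1 + 0) = 14/1; p² − 183·q² = 196 − 183 = 13.
  k = 2: m = 1, d = 13, a = ⌊(13 + 1)/13⌋ = 1; p/q = (1·14 + 13)/(1·1 + 1) = 27/2; p² − 183·q² = 729 − 732 = -3.
  k = 3: m = 12, d = 3, a = ⌊(13 + 12)/3⌋ = 8; p/q = (8·27 + 14)/(8·2 + 1) = 230/17; p² − 183·q² = 52900 − 52887 = 13.
  k = 4: m = 12, d = 13, a = ⌊(13 + 12)/13⌋ = 1; p/q = (1·230 + 27)/(1·17 + 2) = 257/19; p² − 183·q² = 66049 − 66063 = -14.
  k = 5: m = 1, d = 14, a = ⌊(13 + 1)/14⌋ = 1; p/q = (1·257 + 230)/(1·19 + 17) = 487/36; p² − 183·q² = 237169 − 237168 = 1.
  The first convergent with p² − 183·q² = 1 gives the fundamental solution (x₁, y₁) = (487, 36).
Step 2: Apply the recurrence (x_{n+1}, y_{n+1}) = (x₁x_n + 183y₁y_n, x₁y_n + y₁x_n) repeatedly.
  From (x_1, y_1) = (487, 36): x_2 = 487·487 + 183·36·36 = 474337; y_2 = 487·36 + 36·487 = 35064.
  From (x_2, y_2) = (474337, 35064): x_3 = 487·474337 + 183·36·35064 = 462003751; y_3 = 487·35064 + 36·474337 = 34152300.
Step 3: Verify x_3² - 183·y_3² = 213447465938070001 - 213447465938070000 = 1 (should be 1). ✓

(x_1, y_1) = (487, 36); (x_3, y_3) = (462003751, 34152300).


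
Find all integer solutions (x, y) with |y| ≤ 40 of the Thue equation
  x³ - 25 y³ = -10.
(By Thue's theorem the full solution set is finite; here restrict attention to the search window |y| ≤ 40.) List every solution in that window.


The equation is x³ - 25y³ = -10. For fixed y, x³ = 25·y³ − 10, so a solution requires the RHS to be a perfect cube.
Strategy: iterate y from -40 to 40, compute RHS = 25·y³ − 10, and check whether it is a (positive or negative) perfect cube.
Check small values of y:
  y = 0: RHS = -10 is not a perfect cube.
  y = 1: RHS = 15 is not a perfect cube.
  y = -1: RHS = -35 is not a perfect cube.
  y = 2: RHS = 190 is not a perfect cube.
  y = -2: RHS = -210 is not a perfect cube.
  y = 3: RHS = 665 is not a perfect cube.
  y = -3: RHS = -685 is not a perfect cube.
Continuing the search up to |y| = 40 finds no solutions either.
No (x, y) in the scanned range satisfies the equation.

No integer solutions with |y| ≤ 40.


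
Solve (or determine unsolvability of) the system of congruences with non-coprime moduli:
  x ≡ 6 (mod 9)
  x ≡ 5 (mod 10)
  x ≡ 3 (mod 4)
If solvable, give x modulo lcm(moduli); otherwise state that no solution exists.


Moduli 9, 10, 4 are not pairwise coprime, so CRT works modulo lcm(m_i) when all pairwise compatibility conditions hold.
Pairwise compatibility: gcd(m_i, m_j) must divide a_i - a_j for every pair.
Merge one congruence at a time:
  Start: x ≡ 6 (mod 9).
  Combine with x ≡ 5 (mod 10): gcd(9, 10) = 1; 5 - 6 = -1, which IS divisible by 1, so compatible.
    Write x = 6 + 9·t and substitute into x ≡ 5 (mod 10): 9·t ≡ 5 − 6 = -1 (mod 10).
    Reduce coefficients mod 10: 9·t ≡ 9 (mod 10).
    The inverse of 9 mod 10 is 9 (since 9·9 = 81 = 8·10 + 1), so t ≡ 9·9 = 81 ≡ 1 (mod 10).
    Then x = 6 + 9·1 = 15, valid modulo lcm(9, 10) = 90: x ≡ 15 (mod 90).
  Combine with x ≡ 3 (mod 4): gcd(90, 4) = 2; 3 - 15 = -12, which IS divisible by 2, so compatible.
    Write x = 15 + 90·t and substitute into x ≡ 3 (mod 4): 90·t ≡ 3 − 15 = -12 (mod 4).
    Divide the congruence (and modulus) by g = 2: 45·t ≡ -6 (mod 2).
    Reduce coefficients mod 2: 1·t ≡ 0 (mod 2).
    So t ≡ 0 (mod 2).
    Then x = 15 + 90·0 = 15, valid modulo lcm(90, 4) = 180: x ≡ 15 (mod 180).
Verify: 15 mod 9 = 6, 15 mod 10 = 5, 15 mod 4 = 3.

x ≡ 15 (mod 180).


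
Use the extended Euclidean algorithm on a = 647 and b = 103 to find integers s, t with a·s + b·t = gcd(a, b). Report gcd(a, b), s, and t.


Euclidean algorithm on (647, 103) — divide until remainder is 0:
  647 = 6 · 103 + 29
  103 = 3 · 29 + 16
  29 = 1 · 16 + 13
  16 = 1 · 13 + 3
  13 = 4 · 3 + 1
  3 = 3 · 1 + 0
gcd(647, 103) = 1.
Track Bezout coefficients alongside the remainders: start with r₀ = 647 = a·1 + b·0 (s = 1, t = 0) and r₁ = 103 = a·0 + b·1 (s = 0, t = 1); each new remainder r_{k+1} = r_{k-1} − q_k·r_k inherits s_{k+1} = s_{k-1} − q_k·s_k, t_{k+1} = t_{k-1} − q_k·t_k, so r_k = a·s_k + b·t_k at every step:
  q = 6: r = 29, s = 1 − 6·0 = 1, t = 0 − 6·1 = -6  (check: 647·1 + 103·(-6) = 29)
  q = 3: r = 16, s = 0 − 3·1 = -3, t = 1 − 3·(-6) = 19  (check: 647·(-3) + 103·19 = 16)
  q = 1: r = 13, s = 1 − 1·(-3) = 4, t = -6 − 1·19 = -25  (check: 647·4 + 103·(-25) = 13)
  q = 1: r = 3, s = -3 − 1·4 = -7, t = 19 − 1·(-25) = 44  (check: 647·(-7) + 103·44 = 3)
  q = 4: r = 1, s = 4 − 4·(-7) = 32, t = -25 − 4·44 = -201  (check: 647·32 + 103·(-201) = 1)
The row with r = 1 (the gcd) gives the Bezout coefficients s = 32, t = -201.
Result: 647 · (32) + 103 · (-201) = 1.

gcd(647, 103) = 1; s = 32, t = -201 (check: 647·32 + 103·(-201) = 1).


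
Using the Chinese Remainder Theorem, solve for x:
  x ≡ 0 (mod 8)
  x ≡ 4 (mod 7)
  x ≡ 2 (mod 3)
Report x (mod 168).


Moduli 8, 7, 3 are pairwise coprime; by CRT there is a unique solution modulo M = 8 · 7 · 3 = 168.
Solve pairwise, accumulating the modulus:
  Start with x ≡ 0 (mod 8).
  Combine with x ≡ 4 (mod 7): since gcd(8, 7) = 1, we get a unique residue mod 56.
    Write x = 0 + 8·t and substitute into x ≡ 4 (mod 7): 8·t ≡ 4 − 0 = 4 (mod 7).
    Reduce coefficients mod 7: 1·t ≡ 4 (mod 7).
    So t ≡ 4 (mod 7).
    Then x = 0 + 8·4 = 32, valid modulo lcm(8, 7) = 56: x ≡ 32 (mod 56).
  Combine with x ≡ 2 (mod 3): since gcd(56, 3) = 1, we get a unique residue mod 168.
    Write x = 32 + 56·t and substitute into x ≡ 2 (mod 3): 56·t ≡ 2 − 32 = -30 (mod 3).
    Reduce coefficients mod 3: 2·t ≡ 0 (mod 3).
    The inverse of 2 mod 3 is 2 (since 2·2 = 4 = 1·3 + 1), so t ≡ 2·0 = 0 ≡ 0 (mod 3).
    Then x = 32 + 56·0 = 32, valid modulo lcm(56, 3) = 168: x ≡ 32 (mod 168).
Verify: 32 mod 8 = 0 ✓, 32 mod 7 = 4 ✓, 32 mod 3 = 2 ✓.

x ≡ 32 (mod 168).


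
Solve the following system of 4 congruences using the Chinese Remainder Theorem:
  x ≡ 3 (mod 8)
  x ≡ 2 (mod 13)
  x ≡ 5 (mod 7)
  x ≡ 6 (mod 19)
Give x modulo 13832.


Product of moduli M = 8 · 13 · 7 · 19 = 13832.
Merge one congruence at a time:
  Start: x ≡ 3 (mod 8).
  Combine with x ≡ 2 (mod 13); new modulus lcm = 104.
    Write x = 3 + 8·t and substitute into x ≡ 2 (mod 13): 8·t ≡ 2 − 3 = -1 (mod 13).
    Reduce coefficients mod 13: 8·t ≡ 12 (mod 13).
    The inverse of 8 mod 13 is 5 (since 8·5 = 40 = 3·13 + 1), so t ≡ 5·12 = 60 ≡ 8 (mod 13).
    Then x = 3 + 8·8 = 67, valid modulo lcm(8, 13) = 104: x ≡ 67 (mod 104).
  Combine with x ≡ 5 (mod 7); new modulus lcm = 728.
    Write x = 67 + 104·t and substitute into x ≡ 5 (mod 7): 104·t ≡ 5 − 67 = -62 (mod 7).
    Reduce coefficients mod 7: 6·t ≡ 1 (mod 7).
    The inverse of 6 mod 7 is 6 (since 6·6 = 36 = 5·7 + 1), so t ≡ 6·1 = 6 ≡ 6 (mod 7).
    Then x = 67 + 104·6 = 691, valid modulo lcm(104, 7) = 728: x ≡ 691 (mod 728).
  Combine with x ≡ 6 (mod 19); new modulus lcm = 13832.
    Write x = 691 + 728·t and substitute into x ≡ 6 (mod 19): 728·t ≡ 6 − 691 = -685 (mod 19).
    Reduce coefficients mod 19: 6·t ≡ 18 (mod 19).
    The inverse of 6 mod 19 is 16 (since 6·16 = 96 = 5·19 + 1), so t ≡ 16·18 = 288 ≡ 3 (mod 19).
    Then x = 691 + 728·3 = 2875, valid modulo lcm(728, 19) = 13832: x ≡ 2875 (mod 13832).
Verify against each original: 2875 mod 8 = 3, 2875 mod 13 = 2, 2875 mod 7 = 5, 2875 mod 19 = 6.

x ≡ 2875 (mod 13832).
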